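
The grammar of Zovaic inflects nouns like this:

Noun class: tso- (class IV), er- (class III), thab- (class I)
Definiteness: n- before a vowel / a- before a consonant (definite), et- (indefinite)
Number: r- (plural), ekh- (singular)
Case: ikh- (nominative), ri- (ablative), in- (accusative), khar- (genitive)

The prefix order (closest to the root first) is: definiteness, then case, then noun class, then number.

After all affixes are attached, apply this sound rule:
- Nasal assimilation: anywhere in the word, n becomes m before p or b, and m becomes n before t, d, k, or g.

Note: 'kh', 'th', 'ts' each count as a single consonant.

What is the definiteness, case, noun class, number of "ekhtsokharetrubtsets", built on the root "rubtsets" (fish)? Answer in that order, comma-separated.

Segment: ekh-tso-khar-et-rubtsets.
definiteness: et- → indefinite.
case: khar- → genitive.
noun class: tso- → class IV.
number: ekh- → singular.

indefinite, genitive, class IV, singular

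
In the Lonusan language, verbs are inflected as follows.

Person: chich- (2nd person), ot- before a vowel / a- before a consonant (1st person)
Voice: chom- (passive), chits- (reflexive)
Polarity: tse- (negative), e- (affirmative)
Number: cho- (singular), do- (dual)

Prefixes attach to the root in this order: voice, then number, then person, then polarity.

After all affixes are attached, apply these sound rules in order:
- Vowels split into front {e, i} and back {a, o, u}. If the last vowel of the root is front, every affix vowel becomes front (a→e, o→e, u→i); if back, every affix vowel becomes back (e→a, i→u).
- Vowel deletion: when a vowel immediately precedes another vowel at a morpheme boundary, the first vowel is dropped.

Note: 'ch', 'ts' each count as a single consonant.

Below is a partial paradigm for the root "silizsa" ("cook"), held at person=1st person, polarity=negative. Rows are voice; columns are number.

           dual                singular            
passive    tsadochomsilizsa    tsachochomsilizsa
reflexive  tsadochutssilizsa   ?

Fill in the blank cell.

tsachochutssilizsa

Attach voice reflexive chits- → chitssilizsa.
Attach number singular cho- → chochitssilizsa.
Attach person 1st person a- (before consonant 'ch') → achochitssilizsa.
Attach polarity negative tse- → tseachochitssilizsa.
Apply vowel harmony: tseachochitssilizsa → tsaachochutssilizsa.
Apply vowel deletion: tsaachochutssilizsa → tsachochutssilizsa.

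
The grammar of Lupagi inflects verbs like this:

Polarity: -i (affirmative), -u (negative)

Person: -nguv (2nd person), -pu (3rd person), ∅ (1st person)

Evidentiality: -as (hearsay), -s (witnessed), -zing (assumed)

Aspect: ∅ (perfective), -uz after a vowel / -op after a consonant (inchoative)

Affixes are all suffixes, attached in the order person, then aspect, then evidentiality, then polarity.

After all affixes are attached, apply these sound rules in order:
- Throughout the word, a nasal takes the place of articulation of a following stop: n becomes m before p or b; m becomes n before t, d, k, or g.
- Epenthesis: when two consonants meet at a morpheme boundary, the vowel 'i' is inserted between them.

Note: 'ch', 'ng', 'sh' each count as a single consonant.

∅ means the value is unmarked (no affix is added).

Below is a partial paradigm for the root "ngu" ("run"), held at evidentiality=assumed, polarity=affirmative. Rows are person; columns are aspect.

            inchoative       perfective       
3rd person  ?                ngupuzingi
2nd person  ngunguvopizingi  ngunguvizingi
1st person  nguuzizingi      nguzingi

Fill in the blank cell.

ngupuuzizingi

Attach person 3rd person -pu → ngupu.
Attach aspect inchoative -uz (after vowel 'u') → ngupuuz.
Attach evidentiality assumed -zing → ngupuuzzing.
Attach polarity affirmative -i → ngupuuzzingi.
Nasal assimilation: no change.
Apply epenthesis: ngupuuzzingi → ngupuuzizingi.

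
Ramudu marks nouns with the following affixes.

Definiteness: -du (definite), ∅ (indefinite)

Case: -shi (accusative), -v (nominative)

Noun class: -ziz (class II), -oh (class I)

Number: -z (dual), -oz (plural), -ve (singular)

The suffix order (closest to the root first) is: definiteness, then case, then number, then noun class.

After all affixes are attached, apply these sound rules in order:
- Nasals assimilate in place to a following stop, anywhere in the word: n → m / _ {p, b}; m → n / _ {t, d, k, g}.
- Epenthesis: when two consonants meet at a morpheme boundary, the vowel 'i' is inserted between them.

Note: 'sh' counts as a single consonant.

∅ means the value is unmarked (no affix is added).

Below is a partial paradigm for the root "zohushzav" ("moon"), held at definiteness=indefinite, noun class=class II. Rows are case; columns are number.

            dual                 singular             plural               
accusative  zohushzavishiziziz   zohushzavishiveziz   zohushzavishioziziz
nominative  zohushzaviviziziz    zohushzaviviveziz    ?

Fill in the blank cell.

definiteness = indefinite: zero marking, form stays zohushzav.
Attach case nominative -v → zohushzavv.
Attach number plural -oz → zohushzavvoz.
Attach noun class class II -ziz → zohushzavvozziz.
Nasal assimilation: no change.
Apply epenthesis: zohushzavvozziz → zohushzavivoziziz.

zohushzavivoziziz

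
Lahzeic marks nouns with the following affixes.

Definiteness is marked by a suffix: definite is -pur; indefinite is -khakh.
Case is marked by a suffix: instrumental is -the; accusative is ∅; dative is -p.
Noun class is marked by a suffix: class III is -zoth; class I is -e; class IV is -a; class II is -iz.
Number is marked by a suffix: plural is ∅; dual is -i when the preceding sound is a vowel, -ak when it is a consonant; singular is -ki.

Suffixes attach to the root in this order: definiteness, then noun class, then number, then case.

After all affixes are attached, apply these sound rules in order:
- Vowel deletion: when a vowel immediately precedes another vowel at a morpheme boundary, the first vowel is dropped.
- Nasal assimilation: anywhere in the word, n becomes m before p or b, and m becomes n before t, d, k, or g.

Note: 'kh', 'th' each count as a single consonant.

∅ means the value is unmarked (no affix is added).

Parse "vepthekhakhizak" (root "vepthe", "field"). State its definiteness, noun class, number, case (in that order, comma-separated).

indefinite, class II, dual, accusative

Segment: vepthe-khakh-iz-ak.
definiteness: -khakh → indefinite.
noun class: -iz → class II.
number: -i/ak → dual.
case: ∅ → accusative.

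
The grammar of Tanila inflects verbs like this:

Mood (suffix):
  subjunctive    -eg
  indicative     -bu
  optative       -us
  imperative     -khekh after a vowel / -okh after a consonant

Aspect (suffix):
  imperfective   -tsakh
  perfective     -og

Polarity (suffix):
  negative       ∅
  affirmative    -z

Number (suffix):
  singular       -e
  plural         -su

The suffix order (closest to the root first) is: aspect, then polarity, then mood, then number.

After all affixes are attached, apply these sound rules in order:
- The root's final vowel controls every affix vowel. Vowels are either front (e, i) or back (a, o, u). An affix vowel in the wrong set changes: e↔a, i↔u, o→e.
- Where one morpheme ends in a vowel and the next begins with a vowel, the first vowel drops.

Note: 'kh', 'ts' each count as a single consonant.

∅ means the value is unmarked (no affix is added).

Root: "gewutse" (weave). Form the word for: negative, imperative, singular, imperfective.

Attach aspect imperfective -tsakh → gewutsetsakh.
polarity = negative: zero marking, form stays gewutsetsakh.
Attach mood imperative -okh (after consonant 'kh') → gewutsetsakhokh.
Attach number singular -e → gewutsetsakhokhe.
Apply vowel harmony: gewutsetsakhokhe → gewutsetsekhekhe.
Vowel deletion: no change.

gewutsetsekhekhe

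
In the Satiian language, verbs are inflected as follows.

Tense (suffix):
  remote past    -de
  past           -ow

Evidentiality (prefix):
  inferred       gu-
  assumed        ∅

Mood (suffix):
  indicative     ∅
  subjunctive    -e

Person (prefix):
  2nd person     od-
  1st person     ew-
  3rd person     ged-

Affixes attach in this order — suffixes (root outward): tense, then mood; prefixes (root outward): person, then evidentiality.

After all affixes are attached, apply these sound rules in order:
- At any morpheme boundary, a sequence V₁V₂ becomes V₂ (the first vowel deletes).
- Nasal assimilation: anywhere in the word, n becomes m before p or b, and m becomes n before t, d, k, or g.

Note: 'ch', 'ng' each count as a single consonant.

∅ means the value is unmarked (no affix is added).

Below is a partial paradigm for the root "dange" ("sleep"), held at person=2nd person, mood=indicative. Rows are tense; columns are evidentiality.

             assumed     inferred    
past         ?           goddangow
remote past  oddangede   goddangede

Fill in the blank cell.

oddangow

Attach person 2nd person od- → oddange.
evidentiality = assumed: zero marking, form stays oddange.
Attach tense past -ow → oddangeow.
mood = indicative: zero marking, form stays oddangeow.
Apply vowel deletion: oddangeow → oddangow.
Nasal assimilation: no change.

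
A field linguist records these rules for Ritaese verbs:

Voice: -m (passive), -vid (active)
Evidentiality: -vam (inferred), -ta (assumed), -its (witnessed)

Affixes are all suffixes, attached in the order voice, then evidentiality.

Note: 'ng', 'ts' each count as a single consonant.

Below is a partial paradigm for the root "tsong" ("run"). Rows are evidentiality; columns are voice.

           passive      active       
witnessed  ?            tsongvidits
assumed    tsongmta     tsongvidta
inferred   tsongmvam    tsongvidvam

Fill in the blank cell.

tsongmits

Attach voice passive -m → tsongm.
Attach evidentiality witnessed -its → tsongmits.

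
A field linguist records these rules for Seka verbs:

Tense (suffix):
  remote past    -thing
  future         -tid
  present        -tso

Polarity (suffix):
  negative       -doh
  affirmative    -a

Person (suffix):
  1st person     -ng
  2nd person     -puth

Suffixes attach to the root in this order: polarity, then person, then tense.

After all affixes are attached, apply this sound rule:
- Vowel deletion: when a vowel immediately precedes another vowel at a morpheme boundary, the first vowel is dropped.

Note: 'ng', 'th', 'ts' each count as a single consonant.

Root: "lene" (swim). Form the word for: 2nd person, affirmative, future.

lenaputhtid

Attach polarity affirmative -a → lenea.
Attach person 2nd person -puth → leneaputh.
Attach tense future -tid → leneaputhtid.
Apply vowel deletion: leneaputhtid → lenaputhtid.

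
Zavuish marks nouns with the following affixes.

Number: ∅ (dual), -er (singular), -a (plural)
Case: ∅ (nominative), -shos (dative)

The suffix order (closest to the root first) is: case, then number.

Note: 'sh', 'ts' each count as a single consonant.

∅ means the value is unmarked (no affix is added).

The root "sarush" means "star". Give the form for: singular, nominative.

case = nominative: zero marking, form stays sarush.
Attach number singular -er → sarusher.

sarusher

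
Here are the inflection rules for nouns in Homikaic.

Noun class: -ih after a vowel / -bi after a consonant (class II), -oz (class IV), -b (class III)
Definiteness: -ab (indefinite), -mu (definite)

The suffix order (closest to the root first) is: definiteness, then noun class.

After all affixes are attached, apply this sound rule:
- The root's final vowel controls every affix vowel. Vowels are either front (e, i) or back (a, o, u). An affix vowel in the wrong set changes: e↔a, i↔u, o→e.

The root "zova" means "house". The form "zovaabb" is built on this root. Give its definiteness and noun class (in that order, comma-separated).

indefinite, class III

Segment: zova-ab-b.
definiteness: -ab → indefinite.
noun class: -b → class III.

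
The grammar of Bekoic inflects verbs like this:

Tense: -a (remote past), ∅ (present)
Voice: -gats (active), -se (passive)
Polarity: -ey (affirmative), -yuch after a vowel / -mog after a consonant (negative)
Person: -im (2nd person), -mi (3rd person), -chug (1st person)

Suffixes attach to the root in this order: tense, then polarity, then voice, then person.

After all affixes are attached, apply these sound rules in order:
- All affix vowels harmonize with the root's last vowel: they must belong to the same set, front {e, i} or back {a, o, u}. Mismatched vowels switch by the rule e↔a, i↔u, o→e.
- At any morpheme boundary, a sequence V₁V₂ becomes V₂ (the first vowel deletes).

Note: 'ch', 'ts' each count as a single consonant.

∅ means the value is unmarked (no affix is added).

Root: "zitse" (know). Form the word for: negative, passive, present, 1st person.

zitseyichsechig

tense = present: zero marking, form stays zitse.
Attach polarity negative -yuch (after vowel 'e') → zitseyuch.
Attach voice passive -se → zitseyuchse.
Attach person 1st person -chug → zitseyuchsechug.
Apply vowel harmony: zitseyuchsechug → zitseyichsechig.
Vowel deletion: no change.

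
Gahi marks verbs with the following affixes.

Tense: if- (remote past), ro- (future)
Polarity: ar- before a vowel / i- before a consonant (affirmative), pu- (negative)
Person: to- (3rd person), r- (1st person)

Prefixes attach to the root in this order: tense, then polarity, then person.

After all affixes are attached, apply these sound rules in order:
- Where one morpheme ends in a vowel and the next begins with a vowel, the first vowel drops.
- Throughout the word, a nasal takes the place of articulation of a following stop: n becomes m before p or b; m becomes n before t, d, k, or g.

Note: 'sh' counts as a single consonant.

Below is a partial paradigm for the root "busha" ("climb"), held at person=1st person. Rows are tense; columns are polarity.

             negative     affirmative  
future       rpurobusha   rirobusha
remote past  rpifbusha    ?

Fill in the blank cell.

rarifbusha

Attach tense remote past if- → ifbusha.
Attach polarity affirmative ar- (before vowel 'i') → arifbusha.
Attach person 1st person r- → rarifbusha.
Vowel deletion: no change.
Nasal assimilation: no change.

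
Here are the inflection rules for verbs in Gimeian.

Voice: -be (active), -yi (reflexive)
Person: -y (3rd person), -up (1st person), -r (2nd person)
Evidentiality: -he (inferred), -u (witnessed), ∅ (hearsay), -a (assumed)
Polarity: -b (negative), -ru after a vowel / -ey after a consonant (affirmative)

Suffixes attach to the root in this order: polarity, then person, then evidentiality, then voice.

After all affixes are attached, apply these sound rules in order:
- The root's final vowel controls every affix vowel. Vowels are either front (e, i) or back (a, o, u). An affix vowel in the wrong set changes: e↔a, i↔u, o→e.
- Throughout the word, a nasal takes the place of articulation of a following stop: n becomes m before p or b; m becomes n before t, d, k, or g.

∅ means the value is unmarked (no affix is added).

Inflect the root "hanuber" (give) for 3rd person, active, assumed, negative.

Attach polarity negative -b → hanuberb.
Attach person 3rd person -y → hanuberby.
Attach evidentiality assumed -a → hanuberbya.
Attach voice active -be → hanuberbyabe.
Apply vowel harmony: hanuberbyabe → hanuberbyebe.
Nasal assimilation: no change.

hanuberbyebe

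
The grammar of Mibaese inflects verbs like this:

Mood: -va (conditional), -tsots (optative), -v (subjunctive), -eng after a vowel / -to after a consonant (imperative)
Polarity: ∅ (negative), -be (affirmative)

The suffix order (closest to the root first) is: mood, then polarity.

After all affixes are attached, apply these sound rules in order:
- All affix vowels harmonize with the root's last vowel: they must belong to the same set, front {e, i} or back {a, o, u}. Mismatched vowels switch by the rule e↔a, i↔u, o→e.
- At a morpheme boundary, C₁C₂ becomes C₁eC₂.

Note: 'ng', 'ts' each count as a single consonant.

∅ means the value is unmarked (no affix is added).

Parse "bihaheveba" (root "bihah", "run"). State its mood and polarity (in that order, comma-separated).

Segment: bihah-v-be.
mood: -v → subjunctive.
polarity: -be → affirmative.

subjunctive, affirmative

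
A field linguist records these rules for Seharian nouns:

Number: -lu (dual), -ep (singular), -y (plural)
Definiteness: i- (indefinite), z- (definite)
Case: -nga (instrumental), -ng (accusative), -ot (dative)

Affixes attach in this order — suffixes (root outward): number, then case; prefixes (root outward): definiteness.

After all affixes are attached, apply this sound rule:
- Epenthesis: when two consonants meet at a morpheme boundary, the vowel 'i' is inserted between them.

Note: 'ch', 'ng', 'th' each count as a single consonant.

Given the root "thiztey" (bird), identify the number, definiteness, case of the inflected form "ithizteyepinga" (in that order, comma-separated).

Segment: i-thiztey-ep-nga.
number: -ep → singular.
definiteness: i- → indefinite.
case: -nga → instrumental.

singular, indefinite, instrumental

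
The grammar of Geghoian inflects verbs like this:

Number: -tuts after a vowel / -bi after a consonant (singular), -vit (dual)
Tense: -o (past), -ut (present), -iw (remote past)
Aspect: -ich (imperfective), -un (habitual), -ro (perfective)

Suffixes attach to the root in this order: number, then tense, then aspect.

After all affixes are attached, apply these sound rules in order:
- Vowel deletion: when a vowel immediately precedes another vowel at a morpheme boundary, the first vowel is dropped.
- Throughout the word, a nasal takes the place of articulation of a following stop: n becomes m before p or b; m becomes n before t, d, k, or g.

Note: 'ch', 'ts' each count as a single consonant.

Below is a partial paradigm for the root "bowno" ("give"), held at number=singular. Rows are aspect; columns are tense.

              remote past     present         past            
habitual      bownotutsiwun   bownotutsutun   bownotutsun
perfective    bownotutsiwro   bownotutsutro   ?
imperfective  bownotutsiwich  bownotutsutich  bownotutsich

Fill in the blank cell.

Attach number singular -tuts (after vowel 'o') → bownotuts.
Attach tense past -o → bownotutso.
Attach aspect perfective -ro → bownotutsoro.
Vowel deletion: no change.
Nasal assimilation: no change.

bownotutsoro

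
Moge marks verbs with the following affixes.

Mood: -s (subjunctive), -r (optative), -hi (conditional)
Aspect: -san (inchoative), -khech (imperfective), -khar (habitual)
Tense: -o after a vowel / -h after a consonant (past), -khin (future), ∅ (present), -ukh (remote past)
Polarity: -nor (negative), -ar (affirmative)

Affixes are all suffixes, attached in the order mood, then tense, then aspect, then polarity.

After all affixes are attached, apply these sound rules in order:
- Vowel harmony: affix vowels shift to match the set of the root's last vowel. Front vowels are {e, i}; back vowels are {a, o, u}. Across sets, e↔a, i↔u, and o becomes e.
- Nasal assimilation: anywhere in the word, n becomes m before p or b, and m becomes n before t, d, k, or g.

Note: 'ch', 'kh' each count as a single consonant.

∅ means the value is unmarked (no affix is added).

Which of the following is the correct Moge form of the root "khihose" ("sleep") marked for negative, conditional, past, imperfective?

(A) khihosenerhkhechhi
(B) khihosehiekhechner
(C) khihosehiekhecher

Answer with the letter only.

B

Attach mood conditional -hi → khihosehi.
Attach tense past -o (after vowel 'i') → khihosehio.
Attach aspect imperfective -khech → khihosehiokhech.
Attach polarity negative -nor → khihosehiokhechnor.
Apply vowel harmony: khihosehiokhechnor → khihosehiekhechner.
Nasal assimilation: no change.
So the correct form is khihosehiekhechner, option (B).
(C) khihosehiekhecher is wrong: it uses affirmative instead of negative for polarity.
(A) khihosenerhkhechhi is wrong: it has the affixes in the wrong order.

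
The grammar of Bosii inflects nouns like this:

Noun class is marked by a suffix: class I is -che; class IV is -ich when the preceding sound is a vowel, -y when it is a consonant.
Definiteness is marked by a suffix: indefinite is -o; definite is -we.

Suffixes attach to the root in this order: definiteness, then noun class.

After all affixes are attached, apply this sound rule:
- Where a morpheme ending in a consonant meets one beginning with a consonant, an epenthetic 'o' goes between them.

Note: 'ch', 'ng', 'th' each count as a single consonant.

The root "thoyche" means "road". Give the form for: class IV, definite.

thoycheweich

Attach definiteness definite -we → thoychewe.
Attach noun class class IV -ich (after vowel 'e') → thoycheweich.
Epenthesis: no change.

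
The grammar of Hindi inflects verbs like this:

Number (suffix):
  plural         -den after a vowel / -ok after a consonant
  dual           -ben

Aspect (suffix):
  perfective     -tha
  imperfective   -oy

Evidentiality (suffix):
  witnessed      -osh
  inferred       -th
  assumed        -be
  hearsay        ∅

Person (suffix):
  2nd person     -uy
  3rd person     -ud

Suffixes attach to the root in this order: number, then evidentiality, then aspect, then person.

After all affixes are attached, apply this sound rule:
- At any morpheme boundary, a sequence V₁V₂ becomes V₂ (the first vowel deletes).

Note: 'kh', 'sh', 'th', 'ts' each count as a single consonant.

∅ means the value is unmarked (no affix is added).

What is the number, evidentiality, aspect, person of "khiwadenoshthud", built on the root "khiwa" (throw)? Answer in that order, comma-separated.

plural, witnessed, perfective, 3rd person

Segment: khiwa-den-osh-tha-ud.
number: -den/ok → plural.
evidentiality: -osh → witnessed.
aspect: -tha → perfective.
person: -ud → 3rd person.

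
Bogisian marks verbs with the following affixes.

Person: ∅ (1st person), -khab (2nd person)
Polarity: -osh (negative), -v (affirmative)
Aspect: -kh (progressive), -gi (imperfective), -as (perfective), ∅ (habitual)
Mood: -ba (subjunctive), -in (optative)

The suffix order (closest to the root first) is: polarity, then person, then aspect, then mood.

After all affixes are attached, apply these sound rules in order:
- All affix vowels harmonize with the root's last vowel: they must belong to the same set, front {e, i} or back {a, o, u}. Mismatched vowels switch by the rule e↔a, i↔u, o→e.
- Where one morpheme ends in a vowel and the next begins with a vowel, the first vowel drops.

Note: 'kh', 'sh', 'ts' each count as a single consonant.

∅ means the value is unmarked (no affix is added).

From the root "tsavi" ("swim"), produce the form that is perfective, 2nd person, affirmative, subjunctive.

Attach polarity affirmative -v → tsaviv.
Attach person 2nd person -khab → tsavivkhab.
Attach aspect perfective -as → tsavivkhabas.
Attach mood subjunctive -ba → tsavivkhabasba.
Apply vowel harmony: tsavivkhabasba → tsavivkhebesbe.
Vowel deletion: no change.

tsavivkhebesbe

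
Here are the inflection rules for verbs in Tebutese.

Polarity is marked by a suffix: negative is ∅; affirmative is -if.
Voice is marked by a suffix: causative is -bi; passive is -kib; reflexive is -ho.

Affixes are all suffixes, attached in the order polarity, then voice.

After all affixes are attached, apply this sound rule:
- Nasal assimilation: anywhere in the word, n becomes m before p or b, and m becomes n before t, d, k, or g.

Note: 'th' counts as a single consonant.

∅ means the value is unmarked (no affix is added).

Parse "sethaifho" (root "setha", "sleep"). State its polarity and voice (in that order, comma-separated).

Segment: setha-if-ho.
polarity: -if → affirmative.
voice: -ho → reflexive.

affirmative, reflexive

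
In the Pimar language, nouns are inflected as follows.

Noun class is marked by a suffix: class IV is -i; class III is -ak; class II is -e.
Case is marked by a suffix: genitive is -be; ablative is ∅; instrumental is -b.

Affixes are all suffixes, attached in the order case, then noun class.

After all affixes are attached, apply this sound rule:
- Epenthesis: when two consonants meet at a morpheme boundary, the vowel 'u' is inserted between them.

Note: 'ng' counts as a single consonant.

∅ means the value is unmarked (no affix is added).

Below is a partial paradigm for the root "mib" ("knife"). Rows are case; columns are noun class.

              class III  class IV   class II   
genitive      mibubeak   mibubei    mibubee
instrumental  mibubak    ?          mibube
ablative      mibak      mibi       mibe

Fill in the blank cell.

Attach case instrumental -b → mibb.
Attach noun class class IV -i → mibbi.
Apply epenthesis: mibbi → mibubi.

mibubi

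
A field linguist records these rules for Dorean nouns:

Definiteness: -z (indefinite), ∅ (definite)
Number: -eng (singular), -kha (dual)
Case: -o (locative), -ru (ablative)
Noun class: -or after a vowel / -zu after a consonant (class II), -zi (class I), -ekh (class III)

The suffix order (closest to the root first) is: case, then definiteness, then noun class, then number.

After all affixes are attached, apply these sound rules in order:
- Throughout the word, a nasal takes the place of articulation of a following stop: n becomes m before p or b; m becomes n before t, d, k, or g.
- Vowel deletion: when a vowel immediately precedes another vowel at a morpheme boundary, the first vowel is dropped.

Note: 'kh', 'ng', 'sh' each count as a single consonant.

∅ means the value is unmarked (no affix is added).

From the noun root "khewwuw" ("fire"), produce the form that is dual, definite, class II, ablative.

khewwuwrorkha

Attach case ablative -ru → khewwuwru.
definiteness = definite: zero marking, form stays khewwuwru.
Attach noun class class II -or (after vowel 'u') → khewwuwruor.
Attach number dual -kha → khewwuwruorkha.
Nasal assimilation: no change.
Apply vowel deletion: khewwuwruorkha → khewwuwrorkha.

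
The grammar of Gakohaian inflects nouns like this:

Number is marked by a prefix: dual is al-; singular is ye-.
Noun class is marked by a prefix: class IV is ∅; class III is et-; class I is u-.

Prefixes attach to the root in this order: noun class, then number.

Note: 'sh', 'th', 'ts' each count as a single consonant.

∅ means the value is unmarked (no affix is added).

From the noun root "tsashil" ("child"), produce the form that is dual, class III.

alettsashil

Attach noun class class III et- → ettsashil.
Attach number dual al- → alettsashil.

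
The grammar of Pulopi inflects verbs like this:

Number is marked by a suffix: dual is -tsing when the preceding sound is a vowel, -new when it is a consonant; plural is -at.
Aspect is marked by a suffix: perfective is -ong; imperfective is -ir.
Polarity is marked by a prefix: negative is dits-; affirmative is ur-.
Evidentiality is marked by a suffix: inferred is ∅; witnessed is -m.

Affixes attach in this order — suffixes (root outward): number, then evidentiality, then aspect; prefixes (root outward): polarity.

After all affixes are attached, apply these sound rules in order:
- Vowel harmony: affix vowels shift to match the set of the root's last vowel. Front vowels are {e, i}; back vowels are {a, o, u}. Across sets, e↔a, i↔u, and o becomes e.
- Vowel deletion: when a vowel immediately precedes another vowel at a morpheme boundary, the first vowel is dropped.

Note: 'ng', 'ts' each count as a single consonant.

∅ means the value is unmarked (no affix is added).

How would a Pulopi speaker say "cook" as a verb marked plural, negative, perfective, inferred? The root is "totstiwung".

Attach number plural -at → totstiwungat.
evidentiality = inferred: zero marking, form stays totstiwungat.
Attach aspect perfective -ong → totstiwungatong.
Attach polarity negative dits- → ditstotstiwungatong.
Apply vowel harmony: ditstotstiwungatong → dutstotstiwungatong.
Vowel deletion: no change.

dutstotstiwungatong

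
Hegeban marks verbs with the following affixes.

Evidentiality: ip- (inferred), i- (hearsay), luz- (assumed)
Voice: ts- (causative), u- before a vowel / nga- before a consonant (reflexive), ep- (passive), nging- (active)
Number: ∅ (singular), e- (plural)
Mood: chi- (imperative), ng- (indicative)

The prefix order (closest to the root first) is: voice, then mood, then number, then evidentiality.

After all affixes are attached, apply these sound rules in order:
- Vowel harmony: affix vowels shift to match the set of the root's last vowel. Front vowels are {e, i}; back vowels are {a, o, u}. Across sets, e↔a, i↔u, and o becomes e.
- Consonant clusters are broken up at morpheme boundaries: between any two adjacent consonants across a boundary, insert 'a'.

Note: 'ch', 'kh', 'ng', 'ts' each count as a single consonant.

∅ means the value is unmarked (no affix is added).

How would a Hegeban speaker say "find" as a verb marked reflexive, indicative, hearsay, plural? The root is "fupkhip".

iengangefupkhip

Attach voice reflexive nga- (before consonant 'f') → ngafupkhip.
Attach mood indicative ng- → ngngafupkhip.
Attach number plural e- → engngafupkhip.
Attach evidentiality hearsay i- → iengngafupkhip.
Apply vowel harmony: iengngafupkhip → iengngefupkhip.
Apply epenthesis: iengngefupkhip → iengangefupkhip.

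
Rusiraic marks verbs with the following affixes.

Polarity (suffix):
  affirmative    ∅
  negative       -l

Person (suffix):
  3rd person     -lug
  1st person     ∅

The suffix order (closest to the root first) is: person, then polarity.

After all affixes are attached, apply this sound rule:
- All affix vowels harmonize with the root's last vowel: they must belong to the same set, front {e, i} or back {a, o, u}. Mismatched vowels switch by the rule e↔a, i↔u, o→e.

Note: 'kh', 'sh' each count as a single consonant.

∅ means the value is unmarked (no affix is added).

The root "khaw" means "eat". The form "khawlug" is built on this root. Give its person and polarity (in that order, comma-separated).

3rd person, affirmative

Segment: khaw-lug.
person: -lug → 3rd person.
polarity: ∅ → affirmative.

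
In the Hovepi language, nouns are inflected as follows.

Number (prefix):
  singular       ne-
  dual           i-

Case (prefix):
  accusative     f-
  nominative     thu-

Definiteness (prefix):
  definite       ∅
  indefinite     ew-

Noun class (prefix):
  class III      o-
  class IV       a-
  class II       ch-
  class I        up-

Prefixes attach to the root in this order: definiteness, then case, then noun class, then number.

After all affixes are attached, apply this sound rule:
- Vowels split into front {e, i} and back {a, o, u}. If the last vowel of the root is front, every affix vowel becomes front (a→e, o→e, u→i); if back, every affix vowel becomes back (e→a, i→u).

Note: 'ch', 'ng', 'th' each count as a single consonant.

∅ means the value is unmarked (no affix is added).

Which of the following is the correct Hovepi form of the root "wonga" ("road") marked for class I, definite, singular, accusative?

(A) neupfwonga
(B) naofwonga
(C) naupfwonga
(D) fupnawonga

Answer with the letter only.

definiteness = definite: zero marking, form stays wonga.
Attach case accusative f- → fwonga.
Attach noun class class I up- → upfwonga.
Attach number singular ne- → neupfwonga.
Apply vowel harmony: neupfwonga → naupfwonga.
So the correct form is naupfwonga, option (C).
(A) neupfwonga is wrong: it fails to apply the sound rule(s).
(B) naofwonga is wrong: it uses class III instead of class I for noun class.
(D) fupnawonga is wrong: it has the affixes in the wrong order.

C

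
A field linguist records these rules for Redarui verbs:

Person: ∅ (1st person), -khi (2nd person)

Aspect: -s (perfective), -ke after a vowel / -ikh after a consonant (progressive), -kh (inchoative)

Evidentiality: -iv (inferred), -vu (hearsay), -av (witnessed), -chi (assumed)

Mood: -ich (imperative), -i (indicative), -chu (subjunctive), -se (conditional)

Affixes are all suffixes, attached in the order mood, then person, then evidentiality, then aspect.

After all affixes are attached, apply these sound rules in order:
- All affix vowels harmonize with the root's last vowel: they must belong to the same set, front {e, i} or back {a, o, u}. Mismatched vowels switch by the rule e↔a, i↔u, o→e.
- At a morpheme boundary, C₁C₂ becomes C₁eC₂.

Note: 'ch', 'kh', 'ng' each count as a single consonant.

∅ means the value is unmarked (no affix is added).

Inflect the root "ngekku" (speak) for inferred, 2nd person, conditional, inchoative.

Attach mood conditional -se → ngekkuse.
Attach person 2nd person -khi → ngekkusekhi.
Attach evidentiality inferred -iv → ngekkusekhiiv.
Attach aspect inchoative -kh → ngekkusekhiivkh.
Apply vowel harmony: ngekkusekhiivkh → ngekkusakhuuvkh.
Apply epenthesis: ngekkusakhuuvkh → ngekkusakhuuvekh.

ngekkusakhuuvekh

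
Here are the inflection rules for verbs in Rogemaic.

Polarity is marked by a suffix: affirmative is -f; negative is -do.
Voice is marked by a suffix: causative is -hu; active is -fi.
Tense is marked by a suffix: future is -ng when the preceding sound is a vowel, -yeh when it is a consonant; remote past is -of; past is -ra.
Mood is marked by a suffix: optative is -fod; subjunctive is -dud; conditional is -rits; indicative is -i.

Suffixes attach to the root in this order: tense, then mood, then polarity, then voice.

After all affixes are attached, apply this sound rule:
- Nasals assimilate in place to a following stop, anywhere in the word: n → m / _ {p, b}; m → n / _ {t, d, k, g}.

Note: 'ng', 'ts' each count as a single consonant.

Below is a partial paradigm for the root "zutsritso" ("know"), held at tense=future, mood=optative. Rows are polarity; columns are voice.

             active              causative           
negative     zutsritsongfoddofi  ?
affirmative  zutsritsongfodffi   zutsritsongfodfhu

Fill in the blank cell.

Attach tense future -ng (after vowel 'o') → zutsritsong.
Attach mood optative -fod → zutsritsongfod.
Attach polarity negative -do → zutsritsongfoddo.
Attach voice causative -hu → zutsritsongfoddohu.
Nasal assimilation: no change.

zutsritsongfoddohu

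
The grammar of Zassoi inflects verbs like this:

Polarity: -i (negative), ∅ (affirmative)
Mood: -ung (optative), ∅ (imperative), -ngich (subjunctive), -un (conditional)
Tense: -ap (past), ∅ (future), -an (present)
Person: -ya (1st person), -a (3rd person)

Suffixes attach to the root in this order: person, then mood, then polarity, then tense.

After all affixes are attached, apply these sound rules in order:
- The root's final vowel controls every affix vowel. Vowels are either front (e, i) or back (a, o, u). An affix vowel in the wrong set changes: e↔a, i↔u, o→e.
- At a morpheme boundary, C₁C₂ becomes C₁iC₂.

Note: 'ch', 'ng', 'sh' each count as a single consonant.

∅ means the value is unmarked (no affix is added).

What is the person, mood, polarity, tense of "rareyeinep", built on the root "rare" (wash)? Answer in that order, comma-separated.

1st person, conditional, affirmative, past

Segment: rare-ya-un-ap.
person: -ya → 1st person.
mood: -un → conditional.
polarity: ∅ → affirmative.
tense: -ap → past.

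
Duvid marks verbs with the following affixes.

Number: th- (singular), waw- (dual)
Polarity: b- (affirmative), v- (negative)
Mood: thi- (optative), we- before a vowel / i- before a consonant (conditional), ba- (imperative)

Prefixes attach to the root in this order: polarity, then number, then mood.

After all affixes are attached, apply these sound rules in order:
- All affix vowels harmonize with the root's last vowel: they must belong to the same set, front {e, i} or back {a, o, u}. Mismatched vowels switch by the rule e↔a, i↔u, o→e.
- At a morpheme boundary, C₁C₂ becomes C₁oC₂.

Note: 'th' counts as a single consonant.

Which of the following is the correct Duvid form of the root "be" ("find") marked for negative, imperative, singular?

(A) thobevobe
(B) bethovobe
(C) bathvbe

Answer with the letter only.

Attach polarity negative v- → vbe.
Attach number singular th- → thvbe.
Attach mood imperative ba- → bathvbe.
Apply vowel harmony: bathvbe → bethvbe.
Apply epenthesis: bethvbe → bethovobe.
So the correct form is bethovobe, option (B).
(A) thobevobe is wrong: it has the affixes in the wrong order.
(C) bathvbe is wrong: it fails to apply the sound rule(s).

B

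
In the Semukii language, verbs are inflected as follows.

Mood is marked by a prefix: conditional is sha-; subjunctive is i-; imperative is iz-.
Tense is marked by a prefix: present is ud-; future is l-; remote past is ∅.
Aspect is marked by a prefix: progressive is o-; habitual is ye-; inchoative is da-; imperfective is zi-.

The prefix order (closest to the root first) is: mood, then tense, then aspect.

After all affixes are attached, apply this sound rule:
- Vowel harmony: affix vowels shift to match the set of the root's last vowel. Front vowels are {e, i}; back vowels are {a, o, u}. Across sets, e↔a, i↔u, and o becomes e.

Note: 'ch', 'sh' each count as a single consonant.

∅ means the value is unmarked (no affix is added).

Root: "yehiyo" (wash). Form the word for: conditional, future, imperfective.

zulshayehiyo

Attach mood conditional sha- → shayehiyo.
Attach tense future l- → lshayehiyo.
Attach aspect imperfective zi- → zilshayehiyo.
Apply vowel harmony: zilshayehiyo → zulshayehiyo.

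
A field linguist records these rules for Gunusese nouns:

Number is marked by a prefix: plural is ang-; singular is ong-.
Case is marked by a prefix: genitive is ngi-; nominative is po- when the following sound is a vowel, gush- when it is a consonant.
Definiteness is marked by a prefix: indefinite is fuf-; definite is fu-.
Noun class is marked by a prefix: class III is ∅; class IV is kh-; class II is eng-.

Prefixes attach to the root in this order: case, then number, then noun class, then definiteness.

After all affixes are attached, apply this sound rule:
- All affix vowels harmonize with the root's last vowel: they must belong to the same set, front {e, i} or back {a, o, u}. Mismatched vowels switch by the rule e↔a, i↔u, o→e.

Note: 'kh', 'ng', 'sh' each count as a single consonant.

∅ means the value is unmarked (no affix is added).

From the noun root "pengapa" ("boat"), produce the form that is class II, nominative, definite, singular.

fuangonggushpengapa

Attach case nominative gush- (before consonant 'p') → gushpengapa.
Attach number singular ong- → onggushpengapa.
Attach noun class class II eng- → engonggushpengapa.
Attach definiteness definite fu- → fuengonggushpengapa.
Apply vowel harmony: fuengonggushpengapa → fuangonggushpengapa.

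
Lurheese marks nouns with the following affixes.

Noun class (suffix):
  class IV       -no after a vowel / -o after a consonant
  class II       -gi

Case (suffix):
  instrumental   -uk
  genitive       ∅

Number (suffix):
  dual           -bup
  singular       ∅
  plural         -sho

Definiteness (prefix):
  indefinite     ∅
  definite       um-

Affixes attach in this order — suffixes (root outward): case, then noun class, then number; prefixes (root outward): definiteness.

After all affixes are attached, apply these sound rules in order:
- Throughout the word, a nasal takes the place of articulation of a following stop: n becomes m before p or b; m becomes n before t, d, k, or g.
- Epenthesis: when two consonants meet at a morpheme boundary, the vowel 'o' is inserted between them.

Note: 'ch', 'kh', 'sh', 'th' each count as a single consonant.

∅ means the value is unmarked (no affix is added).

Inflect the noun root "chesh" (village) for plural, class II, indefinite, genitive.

definiteness = indefinite: zero marking, form stays chesh.
case = genitive: zero marking, form stays chesh.
Attach noun class class II -gi → cheshgi.
Attach number plural -sho → cheshgisho.
Nasal assimilation: no change.
Apply epenthesis: cheshgisho → cheshogisho.

cheshogisho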